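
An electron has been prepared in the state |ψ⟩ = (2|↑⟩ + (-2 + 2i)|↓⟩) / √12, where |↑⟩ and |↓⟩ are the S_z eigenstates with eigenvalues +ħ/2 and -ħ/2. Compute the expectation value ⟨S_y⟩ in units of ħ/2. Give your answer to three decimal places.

⟨σ_y⟩ = 2 Im(a* b)/(|a|²+|b|²) with a = 2, b = (-2 + 2i).
a* b = (-4 + 4i), so ⟨σ_y⟩ = 8/12.
⟨S_y⟩ = (ħ/2)·⟨σ_y⟩.

0.667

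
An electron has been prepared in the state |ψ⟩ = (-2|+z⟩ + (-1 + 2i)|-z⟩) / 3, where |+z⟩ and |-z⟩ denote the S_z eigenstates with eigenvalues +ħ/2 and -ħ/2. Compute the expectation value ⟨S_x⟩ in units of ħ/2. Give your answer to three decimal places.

⟨σ_x⟩ = 2 Re(a* b)/(|a|²+|b|²) with a = -2, b = (-1 + 2i).
a* b = (2 - 4i), so ⟨σ_x⟩ = 4/9.
⟨S_x⟩ = (ħ/2)·⟨σ_x⟩.

0.444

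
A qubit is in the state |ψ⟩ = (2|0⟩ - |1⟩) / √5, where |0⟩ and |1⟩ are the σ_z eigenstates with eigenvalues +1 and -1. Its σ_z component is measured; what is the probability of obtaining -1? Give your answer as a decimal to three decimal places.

0.200

The -1 outcome corresponds to |1⟩. Its amplitude in |ψ⟩ is -1/√5.
P = |-1|² / 5 = 1/5.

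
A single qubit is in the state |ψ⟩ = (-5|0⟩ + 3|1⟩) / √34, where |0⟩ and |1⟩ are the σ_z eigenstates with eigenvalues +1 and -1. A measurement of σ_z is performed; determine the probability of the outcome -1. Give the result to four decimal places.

0.2647

The -1 outcome corresponds to |1⟩. Its amplitude in |ψ⟩ is 3/√34.
P = |3|² / 34 = 9/34.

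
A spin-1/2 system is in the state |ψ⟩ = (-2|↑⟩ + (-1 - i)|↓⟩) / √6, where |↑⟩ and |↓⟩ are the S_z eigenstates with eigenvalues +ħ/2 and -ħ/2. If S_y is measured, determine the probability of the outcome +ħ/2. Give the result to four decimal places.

|+y⟩ = (|↑⟩ + i|↓⟩)/√2, so ⟨+y|ψ⟩ = (-3 + i) / (√2·√6).
P = |-3 + i|² / 12 = 10/12.

0.8333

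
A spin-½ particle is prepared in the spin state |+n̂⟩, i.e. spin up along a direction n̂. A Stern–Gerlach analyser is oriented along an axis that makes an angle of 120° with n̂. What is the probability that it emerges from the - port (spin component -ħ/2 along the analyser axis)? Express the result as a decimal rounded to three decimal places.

For spin-½, the probability of finding spin-up along an axis at angle θ to the initial spin direction is cos²(θ/2); spin-down is sin²(θ/2).
θ = 120°, so P = sin²(60°) ≈ 0.750.

0.750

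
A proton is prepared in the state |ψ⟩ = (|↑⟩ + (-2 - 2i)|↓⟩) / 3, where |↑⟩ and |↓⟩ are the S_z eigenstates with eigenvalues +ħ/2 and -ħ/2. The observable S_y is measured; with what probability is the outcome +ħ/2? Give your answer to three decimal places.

0.278

|+y⟩ = (|↑⟩ + i|↓⟩)/√2, so ⟨+y|ψ⟩ = (-1 + 2i) / (√2·3).
P = |-1 + 2i|² / 18 = 5/18.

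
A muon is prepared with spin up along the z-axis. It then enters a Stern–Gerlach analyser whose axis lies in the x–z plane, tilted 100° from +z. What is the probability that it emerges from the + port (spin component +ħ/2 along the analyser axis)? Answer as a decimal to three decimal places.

0.413

For spin-½, the probability of finding spin-up along an axis at angle θ to the initial spin direction is cos²(θ/2); spin-down is sin²(θ/2).
θ = 100°, so P = cos²(50°) ≈ 0.413.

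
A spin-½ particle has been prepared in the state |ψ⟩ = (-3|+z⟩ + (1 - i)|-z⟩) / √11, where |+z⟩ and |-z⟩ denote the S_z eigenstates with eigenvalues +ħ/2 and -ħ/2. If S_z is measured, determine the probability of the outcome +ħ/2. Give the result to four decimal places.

0.8182

The +ħ/2 outcome corresponds to |+z⟩. Its amplitude in |ψ⟩ is -3/√11.
P = |-3|² / 11 = 9/11.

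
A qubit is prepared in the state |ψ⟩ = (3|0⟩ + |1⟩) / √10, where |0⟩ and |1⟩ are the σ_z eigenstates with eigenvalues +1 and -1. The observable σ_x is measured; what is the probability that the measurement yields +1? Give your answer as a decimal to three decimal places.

0.800

|+x⟩ = (|0⟩ + |1⟩)/√2, so ⟨+x|ψ⟩ = (4) / (√2·√10).
P = |4|² / 20 = 16/20.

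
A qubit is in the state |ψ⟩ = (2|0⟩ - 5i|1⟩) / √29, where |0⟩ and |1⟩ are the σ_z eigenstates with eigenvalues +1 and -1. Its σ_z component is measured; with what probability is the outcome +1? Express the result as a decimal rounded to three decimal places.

The +1 outcome corresponds to |0⟩. Its amplitude in |ψ⟩ is 2/√29.
P = |2|² / 29 = 4/29.

0.138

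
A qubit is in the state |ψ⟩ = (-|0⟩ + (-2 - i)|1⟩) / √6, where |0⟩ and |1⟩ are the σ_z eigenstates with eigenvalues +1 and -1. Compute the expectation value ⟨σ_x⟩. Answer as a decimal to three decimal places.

0.667

⟨σ_x⟩ = 2 Re(a* b)/(|a|²+|b|²) with a = -1, b = (-2 - i).
a* b = (2 + i), so ⟨σ_x⟩ = 4/6.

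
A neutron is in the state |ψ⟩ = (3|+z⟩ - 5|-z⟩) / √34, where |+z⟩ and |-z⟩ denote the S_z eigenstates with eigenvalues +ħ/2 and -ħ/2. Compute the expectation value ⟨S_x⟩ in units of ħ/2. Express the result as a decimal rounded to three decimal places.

⟨σ_x⟩ = 2 Re(a* b)/(|a|²+|b|²) with a = 3, b = -5.
a* b = -15, so ⟨σ_x⟩ = -30/34.
⟨S_x⟩ = (ħ/2)·⟨σ_x⟩.

-0.882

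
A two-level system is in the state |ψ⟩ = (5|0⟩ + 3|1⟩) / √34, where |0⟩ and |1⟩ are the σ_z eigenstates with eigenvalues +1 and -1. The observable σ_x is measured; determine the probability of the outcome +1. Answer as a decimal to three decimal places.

|+x⟩ = (|0⟩ + |1⟩)/√2, so ⟨+x|ψ⟩ = (8) / (√2·√34).
P = |8|² / 68 = 64/68.

0.941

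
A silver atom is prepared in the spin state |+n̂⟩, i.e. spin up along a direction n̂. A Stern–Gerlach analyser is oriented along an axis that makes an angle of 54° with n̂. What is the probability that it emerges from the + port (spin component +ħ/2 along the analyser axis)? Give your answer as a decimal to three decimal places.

For spin-½, the probability of finding spin-up along an axis at angle θ to the initial spin direction is cos²(θ/2); spin-down is sin²(θ/2).
θ = 54°, so P = cos²(27°) ≈ 0.794.

0.794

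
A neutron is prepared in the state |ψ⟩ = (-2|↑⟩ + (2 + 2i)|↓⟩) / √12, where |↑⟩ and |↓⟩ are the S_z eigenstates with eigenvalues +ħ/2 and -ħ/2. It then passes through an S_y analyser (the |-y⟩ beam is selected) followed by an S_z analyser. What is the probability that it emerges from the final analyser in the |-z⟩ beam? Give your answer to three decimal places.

First analyser (S_y): P(|-y⟩) = |⟨-y|ψ⟩|² = 20/24.
After stage 1 the state is |-y⟩; P(|-z⟩) = |⟨-z|-y⟩|² = 1/2.
Joint probability = 20/24 × 1/2 = 0.417.

0.417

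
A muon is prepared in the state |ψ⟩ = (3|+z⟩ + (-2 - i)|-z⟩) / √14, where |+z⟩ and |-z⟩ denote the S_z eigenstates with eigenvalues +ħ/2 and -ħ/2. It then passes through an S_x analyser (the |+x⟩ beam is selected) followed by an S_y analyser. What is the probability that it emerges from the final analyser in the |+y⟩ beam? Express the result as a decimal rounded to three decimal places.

0.036

First analyser (S_x): P(|+x⟩) = |⟨+x|ψ⟩|² = 2/28.
After stage 1 the state is |+x⟩; P(|+y⟩) = |⟨+y|+x⟩|² = 1/2.
Joint probability = 2/28 × 1/2 = 0.036.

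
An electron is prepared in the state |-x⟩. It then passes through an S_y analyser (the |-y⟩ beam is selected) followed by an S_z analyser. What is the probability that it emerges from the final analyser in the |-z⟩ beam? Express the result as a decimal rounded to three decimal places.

First analyser (S_y): from |-x⟩, P(|-y⟩) = 1/2.
After stage 1 the state is |-y⟩; P(|-z⟩) = |⟨-z|-y⟩|² = 1/2.
Joint probability = 1/2 × 1/2 = 0.250.

0.250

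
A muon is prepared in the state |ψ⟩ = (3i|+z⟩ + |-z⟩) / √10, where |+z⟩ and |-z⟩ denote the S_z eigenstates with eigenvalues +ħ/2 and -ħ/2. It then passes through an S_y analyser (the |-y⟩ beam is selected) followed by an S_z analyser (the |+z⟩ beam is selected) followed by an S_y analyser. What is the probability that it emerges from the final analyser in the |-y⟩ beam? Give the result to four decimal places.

First analyser (S_y): P(|-y⟩) = |⟨-y|ψ⟩|² = 16/20.
After stage 1 the state is |-y⟩; P(|+z⟩) = |⟨+z|-y⟩|² = 1/2.
After stage 2 the state is |+z⟩; P(|-y⟩) = |⟨-y|+z⟩|² = 1/2.
Joint probability = 16/20 × 1/2 × 1/2 = 0.2000.

0.2000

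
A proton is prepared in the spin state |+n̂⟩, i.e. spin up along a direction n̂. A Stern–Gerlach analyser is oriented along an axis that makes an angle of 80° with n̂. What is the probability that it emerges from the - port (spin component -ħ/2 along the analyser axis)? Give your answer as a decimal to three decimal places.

For spin-½, the probability of finding spin-up along an axis at angle θ to the initial spin direction is cos²(θ/2); spin-down is sin²(θ/2).
θ = 80°, so P = sin²(40°) ≈ 0.413.

0.413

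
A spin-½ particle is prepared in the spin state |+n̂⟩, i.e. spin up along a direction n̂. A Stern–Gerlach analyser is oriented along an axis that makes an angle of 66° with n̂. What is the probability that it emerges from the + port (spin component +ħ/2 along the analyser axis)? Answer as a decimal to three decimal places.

0.703

For spin-½, the probability of finding spin-up along an axis at angle θ to the initial spin direction is cos²(θ/2); spin-down is sin²(θ/2).
θ = 66°, so P = cos²(33°) ≈ 0.703.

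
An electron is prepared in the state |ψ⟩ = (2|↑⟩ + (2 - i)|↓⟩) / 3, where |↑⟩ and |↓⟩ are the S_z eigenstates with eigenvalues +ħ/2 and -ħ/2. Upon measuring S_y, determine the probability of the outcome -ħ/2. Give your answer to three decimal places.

0.722

|-y⟩ = (|↑⟩ - i|↓⟩)/√2, so ⟨-y|ψ⟩ = (3 + 2i) / (√2·3).
P = |3 + 2i|² / 18 = 13/18.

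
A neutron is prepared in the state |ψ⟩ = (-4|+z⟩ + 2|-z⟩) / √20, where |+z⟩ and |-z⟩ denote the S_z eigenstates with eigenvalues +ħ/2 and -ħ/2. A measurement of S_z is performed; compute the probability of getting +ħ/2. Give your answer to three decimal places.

The +ħ/2 outcome corresponds to |+z⟩. Its amplitude in |ψ⟩ is -4/√20.
P = |-4|² / 20 = 16/20.

0.800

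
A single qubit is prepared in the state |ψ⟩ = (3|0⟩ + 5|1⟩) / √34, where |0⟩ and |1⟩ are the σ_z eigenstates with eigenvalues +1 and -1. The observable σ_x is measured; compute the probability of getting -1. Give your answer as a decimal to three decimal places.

|-x⟩ = (|0⟩ - |1⟩)/√2, so ⟨-x|ψ⟩ = (-2) / (√2·√34).
P = |-2|² / 68 = 4/68.

0.059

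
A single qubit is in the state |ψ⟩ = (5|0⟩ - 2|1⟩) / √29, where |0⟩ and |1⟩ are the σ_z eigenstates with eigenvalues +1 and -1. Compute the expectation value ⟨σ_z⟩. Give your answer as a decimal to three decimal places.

⟨σ_z⟩ = |a|² - |b|² divided by |a|²+|b|², with a, b the |0⟩, |1⟩ amplitudes.
= (25 - 4)/29 = 21/29.

0.724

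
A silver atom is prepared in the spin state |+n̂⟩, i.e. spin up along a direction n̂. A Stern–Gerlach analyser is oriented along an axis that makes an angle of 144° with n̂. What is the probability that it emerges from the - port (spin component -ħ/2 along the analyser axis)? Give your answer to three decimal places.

For spin-½, the probability of finding spin-up along an axis at angle θ to the initial spin direction is cos²(θ/2); spin-down is sin²(θ/2).
θ = 144°, so P = sin²(72°) ≈ 0.905.

0.905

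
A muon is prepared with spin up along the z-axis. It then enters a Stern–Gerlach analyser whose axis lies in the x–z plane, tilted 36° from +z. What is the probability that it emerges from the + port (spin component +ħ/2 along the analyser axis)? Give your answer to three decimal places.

For spin-½, the probability of finding spin-up along an axis at angle θ to the initial spin direction is cos²(θ/2); spin-down is sin²(θ/2).
θ = 36°, so P = cos²(18°) ≈ 0.905.

0.905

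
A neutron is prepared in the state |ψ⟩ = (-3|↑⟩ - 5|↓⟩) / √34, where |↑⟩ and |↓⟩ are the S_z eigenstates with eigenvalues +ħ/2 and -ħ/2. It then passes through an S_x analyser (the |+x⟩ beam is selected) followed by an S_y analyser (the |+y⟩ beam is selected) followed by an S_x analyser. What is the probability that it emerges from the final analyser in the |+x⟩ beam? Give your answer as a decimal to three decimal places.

First analyser (S_x): P(|+x⟩) = |⟨+x|ψ⟩|² = 64/68.
After stage 1 the state is |+x⟩; P(|+y⟩) = |⟨+y|+x⟩|² = 1/2.
After stage 2 the state is |+y⟩; P(|+x⟩) = |⟨+x|+y⟩|² = 1/2.
Joint probability = 64/68 × 1/2 × 1/2 = 0.235.

0.235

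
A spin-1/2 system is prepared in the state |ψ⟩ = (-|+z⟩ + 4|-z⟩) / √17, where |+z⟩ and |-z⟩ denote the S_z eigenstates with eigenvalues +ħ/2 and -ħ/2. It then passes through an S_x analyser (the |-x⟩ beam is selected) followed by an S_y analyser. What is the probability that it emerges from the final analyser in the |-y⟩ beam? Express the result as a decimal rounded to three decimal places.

0.368

First analyser (S_x): P(|-x⟩) = |⟨-x|ψ⟩|² = 25/34.
After stage 1 the state is |-x⟩; P(|-y⟩) = |⟨-y|-x⟩|² = 1/2.
Joint probability = 25/34 × 1/2 = 0.368.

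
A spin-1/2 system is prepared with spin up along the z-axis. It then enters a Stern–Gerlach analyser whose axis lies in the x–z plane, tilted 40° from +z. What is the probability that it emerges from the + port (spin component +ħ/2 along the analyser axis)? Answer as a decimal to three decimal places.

For spin-½, the probability of finding spin-up along an axis at angle θ to the initial spin direction is cos²(θ/2); spin-down is sin²(θ/2).
θ = 40°, so P = cos²(20°) ≈ 0.883.

0.883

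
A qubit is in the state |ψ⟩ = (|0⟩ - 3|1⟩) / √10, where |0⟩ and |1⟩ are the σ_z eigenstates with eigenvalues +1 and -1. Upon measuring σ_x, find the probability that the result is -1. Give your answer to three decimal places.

0.800

|-x⟩ = (|0⟩ - |1⟩)/√2, so ⟨-x|ψ⟩ = (4) / (√2·√10).
P = |4|² / 20 = 16/20.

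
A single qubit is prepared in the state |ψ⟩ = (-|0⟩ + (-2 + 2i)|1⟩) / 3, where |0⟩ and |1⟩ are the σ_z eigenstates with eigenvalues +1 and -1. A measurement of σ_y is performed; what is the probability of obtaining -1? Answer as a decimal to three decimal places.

0.722

|-y⟩ = (|0⟩ - i|1⟩)/√2, so ⟨-y|ψ⟩ = (-3 - 2i) / (√2·3).
P = |-3 - 2i|² / 18 = 13/18.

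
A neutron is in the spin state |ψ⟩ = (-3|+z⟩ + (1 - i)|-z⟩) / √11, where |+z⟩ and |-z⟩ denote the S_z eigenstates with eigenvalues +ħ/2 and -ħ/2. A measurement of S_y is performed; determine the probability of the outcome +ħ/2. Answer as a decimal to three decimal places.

0.773

|+y⟩ = (|+z⟩ + i|-z⟩)/√2, so ⟨+y|ψ⟩ = (-4 - i) / (√2·√11).
P = |-4 - i|² / 22 = 17/22.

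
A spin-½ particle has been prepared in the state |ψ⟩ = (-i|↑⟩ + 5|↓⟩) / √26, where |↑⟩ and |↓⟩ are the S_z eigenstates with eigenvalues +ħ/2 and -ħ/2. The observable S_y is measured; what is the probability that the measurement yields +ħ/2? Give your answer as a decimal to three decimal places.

|+y⟩ = (|↑⟩ + i|↓⟩)/√2, so ⟨+y|ψ⟩ = (-6i) / (√2·√26).
P = |-6i|² / 52 = 36/52.

0.692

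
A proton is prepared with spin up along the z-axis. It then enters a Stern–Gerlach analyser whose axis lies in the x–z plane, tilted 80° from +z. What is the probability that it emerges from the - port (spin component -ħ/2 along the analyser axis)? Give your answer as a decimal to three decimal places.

For spin-½, the probability of finding spin-up along an axis at angle θ to the initial spin direction is cos²(θ/2); spin-down is sin²(θ/2).
θ = 80°, so P = sin²(40°) ≈ 0.413.

0.413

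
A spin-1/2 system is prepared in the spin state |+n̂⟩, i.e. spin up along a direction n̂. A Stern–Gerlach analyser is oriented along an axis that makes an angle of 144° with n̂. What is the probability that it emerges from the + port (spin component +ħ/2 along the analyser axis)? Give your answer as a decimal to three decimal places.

For spin-½, the probability of finding spin-up along an axis at angle θ to the initial spin direction is cos²(θ/2); spin-down is sin²(θ/2).
θ = 144°, so P = cos²(72°) ≈ 0.095.

0.095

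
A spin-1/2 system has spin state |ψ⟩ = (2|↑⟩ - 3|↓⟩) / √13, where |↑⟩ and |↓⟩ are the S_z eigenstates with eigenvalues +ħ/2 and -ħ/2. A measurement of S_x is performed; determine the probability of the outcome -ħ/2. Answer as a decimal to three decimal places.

|-x⟩ = (|↑⟩ - |↓⟩)/√2, so ⟨-x|ψ⟩ = (5) / (√2·√13).
P = |5|² / 26 = 25/26.

0.962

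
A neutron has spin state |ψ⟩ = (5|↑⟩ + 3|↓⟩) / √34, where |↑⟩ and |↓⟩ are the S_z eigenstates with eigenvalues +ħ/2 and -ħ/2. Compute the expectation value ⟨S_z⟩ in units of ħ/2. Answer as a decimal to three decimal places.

0.471

⟨σ_z⟩ = |a|² - |b|² divided by |a|²+|b|², with a, b the |↑⟩, |↓⟩ amplitudes.
= (25 - 9)/34 = 16/34.
⟨S_z⟩ = (ħ/2)·⟨σ_z⟩.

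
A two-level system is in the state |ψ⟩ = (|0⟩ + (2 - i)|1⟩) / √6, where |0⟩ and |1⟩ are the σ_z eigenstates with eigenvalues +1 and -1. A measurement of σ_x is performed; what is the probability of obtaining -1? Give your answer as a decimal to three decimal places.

|-x⟩ = (|0⟩ - |1⟩)/√2, so ⟨-x|ψ⟩ = (-1 + i) / (√2·√6).
P = |-1 + i|² / 12 = 2/12.

0.167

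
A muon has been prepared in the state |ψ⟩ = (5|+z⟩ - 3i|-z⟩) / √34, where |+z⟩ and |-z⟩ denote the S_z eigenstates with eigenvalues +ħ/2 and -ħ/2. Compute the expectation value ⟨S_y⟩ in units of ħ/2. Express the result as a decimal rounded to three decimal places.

⟨σ_y⟩ = 2 Im(a* b)/(|a|²+|b|²) with a = 5, b = -3i.
a* b = -15i, so ⟨σ_y⟩ = -30/34.
⟨S_y⟩ = (ħ/2)·⟨σ_y⟩.

-0.882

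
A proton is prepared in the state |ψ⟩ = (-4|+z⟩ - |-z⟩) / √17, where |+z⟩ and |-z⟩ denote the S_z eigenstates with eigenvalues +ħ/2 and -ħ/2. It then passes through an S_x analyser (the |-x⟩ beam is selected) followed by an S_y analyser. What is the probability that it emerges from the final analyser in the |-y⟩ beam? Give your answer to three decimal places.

0.132

First analyser (S_x): P(|-x⟩) = |⟨-x|ψ⟩|² = 9/34.
After stage 1 the state is |-x⟩; P(|-y⟩) = |⟨-y|-x⟩|² = 1/2.
Joint probability = 9/34 × 1/2 = 0.132.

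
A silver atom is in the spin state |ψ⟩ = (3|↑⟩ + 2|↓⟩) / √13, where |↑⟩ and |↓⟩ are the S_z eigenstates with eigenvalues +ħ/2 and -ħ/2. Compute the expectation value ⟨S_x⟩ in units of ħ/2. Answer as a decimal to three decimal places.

⟨σ_x⟩ = 2 Re(a* b)/(|a|²+|b|²) with a = 3, b = 2.
a* b = 6, so ⟨σ_x⟩ = 12/13.
⟨S_x⟩ = (ħ/2)·⟨σ_x⟩.

0.923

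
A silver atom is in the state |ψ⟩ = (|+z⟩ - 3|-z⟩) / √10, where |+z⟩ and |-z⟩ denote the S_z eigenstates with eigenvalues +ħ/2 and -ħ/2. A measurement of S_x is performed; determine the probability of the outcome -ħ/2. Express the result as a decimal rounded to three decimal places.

0.800

|-x⟩ = (|+z⟩ - |-z⟩)/√2, so ⟨-x|ψ⟩ = (4) / (√2·√10).
P = |4|² / 20 = 16/20.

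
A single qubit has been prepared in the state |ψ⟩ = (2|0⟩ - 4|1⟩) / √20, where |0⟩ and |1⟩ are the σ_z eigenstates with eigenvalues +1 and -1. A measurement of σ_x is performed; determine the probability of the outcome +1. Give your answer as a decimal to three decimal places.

|+x⟩ = (|0⟩ + |1⟩)/√2, so ⟨+x|ψ⟩ = (-2) / (√2·√20).
P = |-2|² / 40 = 4/40.

0.100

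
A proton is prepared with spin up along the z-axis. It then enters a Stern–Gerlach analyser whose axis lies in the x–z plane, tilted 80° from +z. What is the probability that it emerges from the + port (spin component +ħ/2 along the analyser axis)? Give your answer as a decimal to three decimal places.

For spin-½, the probability of finding spin-up along an axis at angle θ to the initial spin direction is cos²(θ/2); spin-down is sin²(θ/2).
θ = 80°, so P = cos²(40°) ≈ 0.587.

0.587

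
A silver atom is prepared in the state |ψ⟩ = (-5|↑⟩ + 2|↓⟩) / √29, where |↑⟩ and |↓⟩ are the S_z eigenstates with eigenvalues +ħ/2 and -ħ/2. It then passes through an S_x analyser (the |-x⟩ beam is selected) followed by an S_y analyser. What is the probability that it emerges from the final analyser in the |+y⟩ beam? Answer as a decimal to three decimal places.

0.422

First analyser (S_x): P(|-x⟩) = |⟨-x|ψ⟩|² = 49/58.
After stage 1 the state is |-x⟩; P(|+y⟩) = |⟨+y|-x⟩|² = 1/2.
Joint probability = 49/58 × 1/2 = 0.422.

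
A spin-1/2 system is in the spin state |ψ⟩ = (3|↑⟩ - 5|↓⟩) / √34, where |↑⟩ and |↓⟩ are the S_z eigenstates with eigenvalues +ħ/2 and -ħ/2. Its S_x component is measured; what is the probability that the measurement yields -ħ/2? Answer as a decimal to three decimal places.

|-x⟩ = (|↑⟩ - |↓⟩)/√2, so ⟨-x|ψ⟩ = (8) / (√2·√34).
P = |8|² / 68 = 64/68.

0.941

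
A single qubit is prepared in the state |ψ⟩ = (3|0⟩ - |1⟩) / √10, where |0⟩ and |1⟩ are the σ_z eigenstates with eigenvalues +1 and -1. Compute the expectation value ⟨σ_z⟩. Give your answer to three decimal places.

0.800

⟨σ_z⟩ = |a|² - |b|² divided by |a|²+|b|², with a, b the |0⟩, |1⟩ amplitudes.
= (9 - 1)/10 = 8/10.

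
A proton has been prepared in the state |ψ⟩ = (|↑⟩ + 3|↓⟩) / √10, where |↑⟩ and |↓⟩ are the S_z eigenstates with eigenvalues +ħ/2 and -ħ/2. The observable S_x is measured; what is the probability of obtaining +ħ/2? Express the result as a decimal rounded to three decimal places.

|+x⟩ = (|↑⟩ + |↓⟩)/√2, so ⟨+x|ψ⟩ = (4) / (√2·√10).
P = |4|² / 20 = 16/20.

0.800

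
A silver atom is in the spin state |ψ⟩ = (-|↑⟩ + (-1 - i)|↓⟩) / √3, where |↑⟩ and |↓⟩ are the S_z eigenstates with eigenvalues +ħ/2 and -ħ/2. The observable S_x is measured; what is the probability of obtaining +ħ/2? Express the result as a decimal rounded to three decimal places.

|+x⟩ = (|↑⟩ + |↓⟩)/√2, so ⟨+x|ψ⟩ = (-2 - i) / (√2·√3).
P = |-2 - i|² / 6 = 5/6.

0.833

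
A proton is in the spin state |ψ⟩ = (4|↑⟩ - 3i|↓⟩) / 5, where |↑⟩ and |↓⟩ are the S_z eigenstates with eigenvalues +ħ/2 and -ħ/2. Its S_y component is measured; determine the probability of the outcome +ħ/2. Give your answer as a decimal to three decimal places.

0.020

|+y⟩ = (|↑⟩ + i|↓⟩)/√2, so ⟨+y|ψ⟩ = (1) / (√2·5).
P = |1|² / 50 = 1/50.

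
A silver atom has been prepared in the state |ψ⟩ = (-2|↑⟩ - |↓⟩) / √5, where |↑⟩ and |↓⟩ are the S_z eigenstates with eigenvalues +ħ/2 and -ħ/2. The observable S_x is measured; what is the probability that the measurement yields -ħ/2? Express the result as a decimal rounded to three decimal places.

|-x⟩ = (|↑⟩ - |↓⟩)/√2, so ⟨-x|ψ⟩ = (-1) / (√2·√5).
P = |-1|² / 10 = 1/10.

0.100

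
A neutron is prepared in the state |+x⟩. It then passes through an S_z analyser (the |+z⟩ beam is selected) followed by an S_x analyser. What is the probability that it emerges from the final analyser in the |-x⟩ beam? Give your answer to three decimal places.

First analyser (S_z): from |+x⟩, P(|+z⟩) = 1/2.
After stage 1 the state is |+z⟩; P(|-x⟩) = |⟨-x|+z⟩|² = 1/2.
Joint probability = 1/2 × 1/2 = 0.250.

0.250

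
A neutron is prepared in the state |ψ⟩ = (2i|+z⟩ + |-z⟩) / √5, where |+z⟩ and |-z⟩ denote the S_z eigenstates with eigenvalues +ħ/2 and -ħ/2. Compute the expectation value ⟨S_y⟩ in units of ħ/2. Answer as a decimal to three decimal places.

⟨σ_y⟩ = 2 Im(a* b)/(|a|²+|b|²) with a = 2i, b = 1.
a* b = -2i, so ⟨σ_y⟩ = -4/5.
⟨S_y⟩ = (ħ/2)·⟨σ_y⟩.

-0.800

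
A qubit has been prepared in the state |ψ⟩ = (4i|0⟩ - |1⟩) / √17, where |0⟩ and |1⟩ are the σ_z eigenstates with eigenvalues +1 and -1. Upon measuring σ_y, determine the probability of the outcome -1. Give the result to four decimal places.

0.2647

|-y⟩ = (|0⟩ - i|1⟩)/√2, so ⟨-y|ψ⟩ = (3i) / (√2·√17).
P = |3i|² / 34 = 9/34.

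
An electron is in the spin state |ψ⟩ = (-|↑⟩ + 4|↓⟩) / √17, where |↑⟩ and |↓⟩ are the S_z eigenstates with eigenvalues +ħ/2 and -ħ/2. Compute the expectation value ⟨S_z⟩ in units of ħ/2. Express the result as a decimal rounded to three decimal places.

-0.882

⟨σ_z⟩ = |a|² - |b|² divided by |a|²+|b|², with a, b the |↑⟩, |↓⟩ amplitudes.
= (1 - 16)/17 = -15/17.
⟨S_z⟩ = (ħ/2)·⟨σ_z⟩.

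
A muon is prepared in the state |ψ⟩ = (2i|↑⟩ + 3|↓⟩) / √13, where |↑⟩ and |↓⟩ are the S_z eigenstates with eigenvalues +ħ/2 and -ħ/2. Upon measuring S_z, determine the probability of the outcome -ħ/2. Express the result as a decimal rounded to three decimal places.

0.692

The -ħ/2 outcome corresponds to |↓⟩. Its amplitude in |ψ⟩ is 3/√13.
P = |3|² / 13 = 9/13.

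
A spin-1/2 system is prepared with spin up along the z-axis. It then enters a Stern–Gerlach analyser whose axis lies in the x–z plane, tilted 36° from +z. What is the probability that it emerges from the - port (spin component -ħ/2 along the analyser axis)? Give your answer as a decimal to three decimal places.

0.095

For spin-½, the probability of finding spin-up along an axis at angle θ to the initial spin direction is cos²(θ/2); spin-down is sin²(θ/2).
θ = 36°, so P = sin²(18°) ≈ 0.095.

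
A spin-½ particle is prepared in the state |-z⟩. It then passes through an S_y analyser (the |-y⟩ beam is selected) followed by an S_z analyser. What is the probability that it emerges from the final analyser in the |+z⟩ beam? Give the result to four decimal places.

0.2500

First analyser (S_y): from |-z⟩, P(|-y⟩) = 1/2.
After stage 1 the state is |-y⟩; P(|+z⟩) = |⟨+z|-y⟩|² = 1/2.
Joint probability = 1/2 × 1/2 = 0.2500.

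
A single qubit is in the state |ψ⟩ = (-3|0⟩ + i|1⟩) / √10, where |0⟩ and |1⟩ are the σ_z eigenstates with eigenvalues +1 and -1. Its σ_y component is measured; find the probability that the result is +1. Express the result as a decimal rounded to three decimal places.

0.200

|+y⟩ = (|0⟩ + i|1⟩)/√2, so ⟨+y|ψ⟩ = (-2) / (√2·√10).
P = |-2|² / 20 = 4/20.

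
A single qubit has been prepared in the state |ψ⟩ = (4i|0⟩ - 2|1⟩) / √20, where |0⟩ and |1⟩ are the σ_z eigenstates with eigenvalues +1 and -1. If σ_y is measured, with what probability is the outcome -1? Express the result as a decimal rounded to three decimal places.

|-y⟩ = (|0⟩ - i|1⟩)/√2, so ⟨-y|ψ⟩ = (2i) / (√2·√20).
P = |2i|² / 40 = 4/40.

0.100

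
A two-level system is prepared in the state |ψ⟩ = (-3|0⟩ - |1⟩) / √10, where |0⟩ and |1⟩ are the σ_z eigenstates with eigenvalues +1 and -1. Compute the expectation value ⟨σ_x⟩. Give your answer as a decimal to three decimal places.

⟨σ_x⟩ = 2 Re(a* b)/(|a|²+|b|²) with a = -3, b = -1.
a* b = 3, so ⟨σ_x⟩ = 6/10.

0.600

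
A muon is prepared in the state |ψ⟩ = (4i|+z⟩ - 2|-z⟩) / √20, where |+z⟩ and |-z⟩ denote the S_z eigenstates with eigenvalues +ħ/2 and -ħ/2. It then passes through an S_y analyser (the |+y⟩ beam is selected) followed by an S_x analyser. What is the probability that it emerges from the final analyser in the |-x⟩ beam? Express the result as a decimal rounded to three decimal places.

First analyser (S_y): P(|+y⟩) = |⟨+y|ψ⟩|² = 36/40.
After stage 1 the state is |+y⟩; P(|-x⟩) = |⟨-x|+y⟩|² = 1/2.
Joint probability = 36/40 × 1/2 = 0.450.

0.450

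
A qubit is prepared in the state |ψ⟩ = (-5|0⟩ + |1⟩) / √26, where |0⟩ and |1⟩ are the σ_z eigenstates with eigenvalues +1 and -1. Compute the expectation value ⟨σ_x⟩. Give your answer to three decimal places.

-0.385

⟨σ_x⟩ = 2 Re(a* b)/(|a|²+|b|²) with a = -5, b = 1.
a* b = -5, so ⟨σ_x⟩ = -10/26.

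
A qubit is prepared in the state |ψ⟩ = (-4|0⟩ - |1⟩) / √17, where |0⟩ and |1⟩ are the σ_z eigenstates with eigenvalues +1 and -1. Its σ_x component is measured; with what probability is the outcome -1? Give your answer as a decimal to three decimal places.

0.265

|-x⟩ = (|0⟩ - |1⟩)/√2, so ⟨-x|ψ⟩ = (-3) / (√2·√17).
P = |-3|² / 34 = 9/34.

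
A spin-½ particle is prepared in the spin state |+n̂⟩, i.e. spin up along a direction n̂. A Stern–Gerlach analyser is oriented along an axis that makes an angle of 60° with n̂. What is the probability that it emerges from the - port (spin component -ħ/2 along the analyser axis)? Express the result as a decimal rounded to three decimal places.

For spin-½, the probability of finding spin-up along an axis at angle θ to the initial spin direction is cos²(θ/2); spin-down is sin²(θ/2).
θ = 60°, so P = sin²(30°) ≈ 0.250.

0.250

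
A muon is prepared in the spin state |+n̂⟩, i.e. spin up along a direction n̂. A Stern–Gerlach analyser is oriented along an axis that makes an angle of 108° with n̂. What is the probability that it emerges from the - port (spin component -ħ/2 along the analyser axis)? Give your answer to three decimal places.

0.655

For spin-½, the probability of finding spin-up along an axis at angle θ to the initial spin direction is cos²(θ/2); spin-down is sin²(θ/2).
θ = 108°, so P = sin²(54°) ≈ 0.655.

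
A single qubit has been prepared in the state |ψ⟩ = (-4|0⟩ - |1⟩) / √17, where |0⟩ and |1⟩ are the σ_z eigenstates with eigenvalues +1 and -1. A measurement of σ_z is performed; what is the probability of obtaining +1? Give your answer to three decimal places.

0.941

The +1 outcome corresponds to |0⟩. Its amplitude in |ψ⟩ is -4/√17.
P = |-4|² / 17 = 16/17.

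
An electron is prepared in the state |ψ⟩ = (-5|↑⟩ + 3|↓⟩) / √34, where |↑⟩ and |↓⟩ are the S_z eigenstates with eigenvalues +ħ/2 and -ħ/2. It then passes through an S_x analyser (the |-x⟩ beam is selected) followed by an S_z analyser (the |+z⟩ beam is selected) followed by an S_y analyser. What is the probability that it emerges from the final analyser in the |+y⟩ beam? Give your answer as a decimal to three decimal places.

0.235

First analyser (S_x): P(|-x⟩) = |⟨-x|ψ⟩|² = 64/68.
After stage 1 the state is |-x⟩; P(|+z⟩) = |⟨+z|-x⟩|² = 1/2.
After stage 2 the state is |+z⟩; P(|+y⟩) = |⟨+y|+z⟩|² = 1/2.
Joint probability = 64/68 × 1/2 × 1/2 = 0.235.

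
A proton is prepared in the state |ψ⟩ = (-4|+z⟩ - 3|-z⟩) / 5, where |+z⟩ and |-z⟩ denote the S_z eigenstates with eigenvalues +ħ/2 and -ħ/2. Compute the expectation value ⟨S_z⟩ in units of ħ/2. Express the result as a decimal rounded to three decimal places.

⟨σ_z⟩ = |a|² - |b|² divided by |a|²+|b|², with a, b the |+z⟩, |-z⟩ amplitudes.
= (16 - 9)/25 = 7/25.
⟨S_z⟩ = (ħ/2)·⟨σ_z⟩.

0.280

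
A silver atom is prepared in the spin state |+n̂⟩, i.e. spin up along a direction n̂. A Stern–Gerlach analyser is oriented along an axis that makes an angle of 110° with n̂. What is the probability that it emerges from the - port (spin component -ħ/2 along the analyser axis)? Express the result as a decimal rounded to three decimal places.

For spin-½, the probability of finding spin-up along an axis at angle θ to the initial spin direction is cos²(θ/2); spin-down is sin²(θ/2).
θ = 110°, so P = sin²(55°) ≈ 0.671.

0.671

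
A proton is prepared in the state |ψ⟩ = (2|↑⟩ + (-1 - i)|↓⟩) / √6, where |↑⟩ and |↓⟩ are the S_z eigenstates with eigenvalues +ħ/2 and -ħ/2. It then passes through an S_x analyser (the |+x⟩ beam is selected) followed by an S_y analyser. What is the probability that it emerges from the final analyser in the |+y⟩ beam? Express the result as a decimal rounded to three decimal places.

First analyser (S_x): P(|+x⟩) = |⟨+x|ψ⟩|² = 2/12.
After stage 1 the state is |+x⟩; P(|+y⟩) = |⟨+y|+x⟩|² = 1/2.
Joint probability = 2/12 × 1/2 = 0.083.

0.083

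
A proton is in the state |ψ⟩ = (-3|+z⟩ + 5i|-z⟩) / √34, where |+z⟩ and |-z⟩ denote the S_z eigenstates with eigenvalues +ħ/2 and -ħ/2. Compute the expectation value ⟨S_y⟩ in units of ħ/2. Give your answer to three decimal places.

-0.882

⟨σ_y⟩ = 2 Im(a* b)/(|a|²+|b|²) with a = -3, b = 5i.
a* b = -15i, so ⟨σ_y⟩ = -30/34.
⟨S_y⟩ = (ħ/2)·⟨σ_y⟩.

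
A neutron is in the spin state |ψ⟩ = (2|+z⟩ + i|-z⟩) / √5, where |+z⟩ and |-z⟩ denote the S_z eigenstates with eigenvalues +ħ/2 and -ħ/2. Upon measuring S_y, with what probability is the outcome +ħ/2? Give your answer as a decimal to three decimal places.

|+y⟩ = (|+z⟩ + i|-z⟩)/√2, so ⟨+y|ψ⟩ = (3) / (√2·√5).
P = |3|² / 10 = 9/10.

0.900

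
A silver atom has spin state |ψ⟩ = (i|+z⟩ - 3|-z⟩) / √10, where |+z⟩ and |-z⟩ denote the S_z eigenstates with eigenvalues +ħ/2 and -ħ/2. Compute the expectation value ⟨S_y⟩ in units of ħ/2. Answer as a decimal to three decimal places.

⟨σ_y⟩ = 2 Im(a* b)/(|a|²+|b|²) with a = i, b = -3.
a* b = 3i, so ⟨σ_y⟩ = 6/10.
⟨S_y⟩ = (ħ/2)·⟨σ_y⟩.

0.600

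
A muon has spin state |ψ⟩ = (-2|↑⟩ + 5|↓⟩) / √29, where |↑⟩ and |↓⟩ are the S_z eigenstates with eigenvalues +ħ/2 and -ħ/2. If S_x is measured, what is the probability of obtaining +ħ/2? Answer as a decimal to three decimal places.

|+x⟩ = (|↑⟩ + |↓⟩)/√2, so ⟨+x|ψ⟩ = (3) / (√2·√29).
P = |3|² / 58 = 9/58.

0.155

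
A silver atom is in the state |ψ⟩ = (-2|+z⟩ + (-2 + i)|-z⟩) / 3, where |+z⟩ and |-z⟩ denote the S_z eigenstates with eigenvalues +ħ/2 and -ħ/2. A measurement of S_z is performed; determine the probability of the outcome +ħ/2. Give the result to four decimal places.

The +ħ/2 outcome corresponds to |+z⟩. Its amplitude in |ψ⟩ is -2/3.
P = |-2|² / 9 = 4/9.

0.4444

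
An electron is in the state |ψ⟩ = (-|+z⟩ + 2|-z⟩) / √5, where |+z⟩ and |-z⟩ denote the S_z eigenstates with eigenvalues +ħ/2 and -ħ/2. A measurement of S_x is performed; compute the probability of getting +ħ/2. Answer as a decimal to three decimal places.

0.100

|+x⟩ = (|+z⟩ + |-z⟩)/√2, so ⟨+x|ψ⟩ = (1) / (√2·√5).
P = |1|² / 10 = 1/10.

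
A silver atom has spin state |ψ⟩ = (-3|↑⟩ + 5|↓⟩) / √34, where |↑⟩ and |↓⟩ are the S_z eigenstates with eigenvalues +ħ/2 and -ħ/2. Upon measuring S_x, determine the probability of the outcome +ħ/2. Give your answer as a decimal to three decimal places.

|+x⟩ = (|↑⟩ + |↓⟩)/√2, so ⟨+x|ψ⟩ = (2) / (√2·√34).
P = |2|² / 68 = 4/68.

0.059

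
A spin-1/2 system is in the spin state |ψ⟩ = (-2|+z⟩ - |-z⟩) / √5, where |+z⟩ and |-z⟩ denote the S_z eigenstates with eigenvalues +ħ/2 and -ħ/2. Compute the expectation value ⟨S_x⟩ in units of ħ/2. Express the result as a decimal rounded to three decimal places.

0.800

⟨σ_x⟩ = 2 Re(a* b)/(|a|²+|b|²) with a = -2, b = -1.
a* b = 2, so ⟨σ_x⟩ = 4/5.
⟨S_x⟩ = (ħ/2)·⟨σ_x⟩.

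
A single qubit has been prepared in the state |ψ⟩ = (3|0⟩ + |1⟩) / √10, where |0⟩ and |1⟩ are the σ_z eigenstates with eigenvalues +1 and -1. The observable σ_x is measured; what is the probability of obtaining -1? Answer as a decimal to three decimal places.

|-x⟩ = (|0⟩ - |1⟩)/√2, so ⟨-x|ψ⟩ = (2) / (√2·√10).
P = |2|² / 20 = 4/20.

0.200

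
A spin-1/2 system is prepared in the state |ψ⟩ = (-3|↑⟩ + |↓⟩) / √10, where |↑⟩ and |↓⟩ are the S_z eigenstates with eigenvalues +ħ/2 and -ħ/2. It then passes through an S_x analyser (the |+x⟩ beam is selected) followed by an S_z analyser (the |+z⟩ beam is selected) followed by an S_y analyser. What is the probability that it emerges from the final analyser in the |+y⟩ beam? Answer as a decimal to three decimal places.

0.050

First analyser (S_x): P(|+x⟩) = |⟨+x|ψ⟩|² = 4/20.
After stage 1 the state is |+x⟩; P(|+z⟩) = |⟨+z|+x⟩|² = 1/2.
After stage 2 the state is |+z⟩; P(|+y⟩) = |⟨+y|+z⟩|² = 1/2.
Joint probability = 4/20 × 1/2 × 1/2 = 0.050.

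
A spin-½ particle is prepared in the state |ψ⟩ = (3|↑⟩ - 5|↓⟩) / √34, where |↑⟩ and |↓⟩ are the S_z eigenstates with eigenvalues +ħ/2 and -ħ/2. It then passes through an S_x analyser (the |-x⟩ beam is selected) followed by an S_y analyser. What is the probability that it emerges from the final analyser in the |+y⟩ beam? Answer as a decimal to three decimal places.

First analyser (S_x): P(|-x⟩) = |⟨-x|ψ⟩|² = 64/68.
After stage 1 the state is |-x⟩; P(|+y⟩) = |⟨+y|-x⟩|² = 1/2.
Joint probability = 64/68 × 1/2 = 0.471.

0.471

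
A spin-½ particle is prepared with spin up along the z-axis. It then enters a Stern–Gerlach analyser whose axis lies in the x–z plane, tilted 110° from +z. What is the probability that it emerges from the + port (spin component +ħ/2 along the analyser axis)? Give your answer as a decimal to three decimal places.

0.329

For spin-½, the probability of finding spin-up along an axis at angle θ to the initial spin direction is cos²(θ/2); spin-down is sin²(θ/2).
θ = 110°, so P = cos²(55°) ≈ 0.329.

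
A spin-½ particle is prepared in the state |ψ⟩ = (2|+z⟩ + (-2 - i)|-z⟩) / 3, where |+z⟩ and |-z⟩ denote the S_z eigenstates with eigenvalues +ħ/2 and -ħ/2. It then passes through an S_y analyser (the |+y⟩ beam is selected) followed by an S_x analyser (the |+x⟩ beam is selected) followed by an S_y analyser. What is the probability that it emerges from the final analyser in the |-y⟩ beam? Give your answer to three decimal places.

0.069

First analyser (S_y): P(|+y⟩) = |⟨+y|ψ⟩|² = 5/18.
After stage 1 the state is |+y⟩; P(|+x⟩) = |⟨+x|+y⟩|² = 1/2.
After stage 2 the state is |+x⟩; P(|-y⟩) = |⟨-y|+x⟩|² = 1/2.
Joint probability = 5/18 × 1/2 × 1/2 = 0.069.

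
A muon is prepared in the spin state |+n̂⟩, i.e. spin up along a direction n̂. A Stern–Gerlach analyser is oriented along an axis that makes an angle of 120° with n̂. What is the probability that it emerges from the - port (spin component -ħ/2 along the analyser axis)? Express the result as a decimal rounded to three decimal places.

For spin-½, the probability of finding spin-up along an axis at angle θ to the initial spin direction is cos²(θ/2); spin-down is sin²(θ/2).
θ = 120°, so P = sin²(60°) ≈ 0.750.

0.750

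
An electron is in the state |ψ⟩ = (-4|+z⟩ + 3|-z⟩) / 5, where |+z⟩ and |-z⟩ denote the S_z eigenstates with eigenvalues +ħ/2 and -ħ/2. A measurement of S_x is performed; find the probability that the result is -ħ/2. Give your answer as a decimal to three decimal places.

|-x⟩ = (|+z⟩ - |-z⟩)/√2, so ⟨-x|ψ⟩ = (-7) / (√2·5).
P = |-7|² / 50 = 49/50.

0.980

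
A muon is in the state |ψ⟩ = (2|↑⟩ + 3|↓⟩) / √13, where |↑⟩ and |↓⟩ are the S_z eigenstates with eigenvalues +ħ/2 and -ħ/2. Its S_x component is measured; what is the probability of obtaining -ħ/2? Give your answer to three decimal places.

|-x⟩ = (|↑⟩ - |↓⟩)/√2, so ⟨-x|ψ⟩ = (-1) / (√2·√13).
P = |-1|² / 26 = 1/26.

0.038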